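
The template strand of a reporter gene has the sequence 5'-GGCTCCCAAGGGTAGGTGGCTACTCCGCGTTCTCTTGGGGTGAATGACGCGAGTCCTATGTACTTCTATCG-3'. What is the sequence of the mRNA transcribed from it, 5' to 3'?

RNA polymerase reads the template 3'→5' and synthesizes mRNA 5'→3' by base-pairing (A→U, T→A, G↔C). The complement of the template is CCGAGGGTTCCCATCCACCGATGAGGCGCAAGAGAACCCCACTTACTGCGCTCAGGATACATGAAGATAGC; antiparallel, so 5'→3' the coding strand is CGATAGAAGTACATAGGACTCGCGTCATTCACCCCAAGAGAACGCGGAGTAGCCACCTACCCTTGGGAGCC. Replace T with U for the mRNA.

5'-CGAUAGAAGUACAUAGGACUCGCGUCAUUCACCCCAAGAGAACGCGGAGUAGCCACCUACCCUUGGGAGCC-3'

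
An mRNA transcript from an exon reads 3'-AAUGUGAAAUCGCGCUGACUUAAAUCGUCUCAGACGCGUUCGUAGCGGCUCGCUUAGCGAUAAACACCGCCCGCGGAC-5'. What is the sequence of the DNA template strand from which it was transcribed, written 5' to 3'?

5'-TTACACTTTAGCGCGACTGAATTTAGCAGAGTCTGCGCAAGCATCGCCGAGCGAATCGCTATTTGTGGCGGGCGCCTG-3'

Written 5'→3' the mRNA is CAGGCGCCCGCCACAAAUAGCGAUUCGCUCGGCGAUGCUUGCGCAGACUCUGCUAAAUUCAGUCGCGCUAAAGUGUAA, so the coding DNA strand is CAGGCGCCCGCCACAAATAGCGATTCGCTCGGCGATGCTTGCGCAGACTCTGCTAAATTCAGTCGCGCTAAAGTGTAA. The template is its reverse complement.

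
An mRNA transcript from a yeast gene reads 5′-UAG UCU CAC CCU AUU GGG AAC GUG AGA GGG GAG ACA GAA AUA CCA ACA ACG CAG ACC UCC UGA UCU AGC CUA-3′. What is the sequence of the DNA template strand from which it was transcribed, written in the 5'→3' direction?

5'-TAGGCTAGATCAGGAGGTCTGCGTTGTTGGTATTTCTGTCTCCCCTCTCACGTTCCCAATAGGGTGAGACTA-3'

Replace U with T to get the coding DNA strand: TAGTCTCACCCTATTGGGAACGTGAGAGGGGAGACAGAAATACCAACAACGCAGACCTCCTGATCTAGCCTA. The template strand is its reverse complement (complement ATCAGAGTGGGATAACCCTTGCACTCTCCCCTCTGTCTTTATGGTTGTTGCGTCTGGAGGACTAGATCGGAT, then reverse).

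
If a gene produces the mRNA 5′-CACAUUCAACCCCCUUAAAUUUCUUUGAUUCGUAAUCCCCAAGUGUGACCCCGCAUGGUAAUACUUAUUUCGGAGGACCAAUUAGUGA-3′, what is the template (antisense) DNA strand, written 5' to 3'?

5'-TCACTAATTGGTCCTCCGAAATAAGTATTACCATGCGGGGTCACACTTGGGGATTACGAATCAAAGAAATTTAAGGGGGTTGAATGTG-3'

Replace U with T to get the coding DNA strand: CACATTCAACCCCCTTAAATTTCTTTGATTCGTAATCCCCAAGTGTGACCCCGCATGGTAATACTTATTTCGGAGGACCAATTAGTGA. The template strand is its reverse complement (complement GTGTAAGTTGGGGGAATTTAAAGAAACTAAGCATTAGGGGTTCACACTGGGGCGTACCATTATGAATAAAGCCTCCTGGTTAATCACT, then reverse).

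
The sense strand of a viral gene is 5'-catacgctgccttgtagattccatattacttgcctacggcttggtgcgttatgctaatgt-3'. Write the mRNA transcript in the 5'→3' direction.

mRNA has the coding-strand sequence with U in place of T.

5′-CAUACGCUGCCUUGUAGAUUCCAUAUUACUUGCCUACGGCUUGGUGCGUUAUGCUAAUGU-3′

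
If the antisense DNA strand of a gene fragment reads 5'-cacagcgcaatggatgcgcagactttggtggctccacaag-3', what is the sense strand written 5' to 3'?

5'-CTTGTGGAGCCACCAAAGTCTGCGCATCCATTGCGCTGTG-3'

The coding strand is complementary and antiparallel to the template: take the complement (A↔T, G↔C) and reverse.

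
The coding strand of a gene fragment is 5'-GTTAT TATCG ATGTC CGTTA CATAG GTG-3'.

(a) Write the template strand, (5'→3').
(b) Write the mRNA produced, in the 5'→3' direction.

(a) 5'-CACCTATGTAACGGACATCGATAATAAC-3'
(b) 5'-GUUAUUAUCGAUGUCCGUUACAUAGGUG-3'

(a) The template strand is the reverse complement of the coding strand: complement CAATAATAGCTACAGGCAATGTATCCAC, then reverse.
(b) mRNA matches the coding strand with T→U.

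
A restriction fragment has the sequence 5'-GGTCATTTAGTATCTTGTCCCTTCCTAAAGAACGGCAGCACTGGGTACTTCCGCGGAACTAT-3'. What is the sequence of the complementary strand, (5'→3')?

The complement of GGTCATTTAGTATCTTGTCCCTTCCTAAAGAACGGCAGCACTGGGTACTTCCGCGGAACTAT is CCAGTAAATCATAGAACAGGGAAGGATTTCTTGCCGTCGTGACCCATGAAGGCGCCTTGATA (A↔T, G↔C). DNA strands are antiparallel, so the complementary strand runs 3'→5'; reversing gives the 5'→3' form.

5'-ATAGTTCCGCGGAAGTACCCAGTGCTGCCGTTCTTTAGGAAGGGACAAGATACTAAATGACC-3'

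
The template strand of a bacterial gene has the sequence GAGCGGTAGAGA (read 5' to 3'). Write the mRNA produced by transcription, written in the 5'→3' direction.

The mRNA has the sequence of the coding strand (reverse complement of the template) with T→U. Reverse complement of GAGCGGTAGAGA is TCTCTACCGCTC; then T→U.

5'-UCUCUACCGCUC-3'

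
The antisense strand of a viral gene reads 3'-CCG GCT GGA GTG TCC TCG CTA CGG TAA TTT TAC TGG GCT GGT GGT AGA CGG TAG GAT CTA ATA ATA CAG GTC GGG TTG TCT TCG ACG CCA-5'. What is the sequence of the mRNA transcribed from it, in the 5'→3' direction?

5'-GGCCGACCUCACAGGAGCGAUGCCAUUAAAAUGACCCGACCACCAUCUGCCAUCCUAGAUUAUUAUGUCCAGCCCAACAGAAGCUGCGGU-3'

Reading the template 3'→5' as shown, RNA polymerase pairs each base (A→U, T→A, G↔C) to build mRNA 5'→3' directly.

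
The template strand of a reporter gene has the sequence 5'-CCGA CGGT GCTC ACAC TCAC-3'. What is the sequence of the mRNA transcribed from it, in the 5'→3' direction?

5'-GUGAGUGUGAGCACCGUCGG-3'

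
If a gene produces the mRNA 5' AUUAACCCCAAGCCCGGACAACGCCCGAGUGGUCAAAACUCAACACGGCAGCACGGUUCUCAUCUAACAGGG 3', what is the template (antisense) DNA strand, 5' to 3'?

5'-CCCTGTTAGATGAGAACCGTGCTGCCGTGTTGAGTTTTGACCACTCGGGCGTTGTCCGGGCTTGGGGTTAAT-3'

Replace U with T to get the coding DNA strand: ATTAACCCCAAGCCCGGACAACGCCCGAGTGGTCAAAACTCAACACGGCAGCACGGTTCTCATCTAACAGGG. The template strand is its reverse complement (complement TAATTGGGGTTCGGGCCTGTTGCGGGCTCACCAGTTTTGAGTTGTGCCGTCGTGCCAAGAGTAGATTGTCCC, then reverse).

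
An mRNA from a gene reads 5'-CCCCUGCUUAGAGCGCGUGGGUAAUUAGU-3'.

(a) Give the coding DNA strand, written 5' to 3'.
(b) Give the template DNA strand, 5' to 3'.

(a) 5′-CCCCTGCTTAGAGCGCGTGGGTAATTAGT-3′
(b) 5'-ACTAATTACCCACGCGCTCTAAGCAGGGG-3'

(a) The coding strand matches the mRNA with U→T.
(b) The template strand is the reverse complement of the coding strand.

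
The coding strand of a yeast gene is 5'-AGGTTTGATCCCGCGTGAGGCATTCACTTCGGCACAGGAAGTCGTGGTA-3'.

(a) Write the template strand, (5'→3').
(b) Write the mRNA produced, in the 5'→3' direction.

(a) The template strand is the reverse complement of the coding strand: complement TCCAAACTAGGGCGCACTCCGTAAGTGAAGCCGTGTCCTTCAGCACCAT, then reverse.
(b) mRNA matches the coding strand with T→U.

(a) 5'-TACCACGACTTCCTGTGCCGAAGTGAATGCCTCACGCGGGATCAAACCT-3'
(b) 5′-AGGUUUGAUCCCGCGUGAGGCAUUCACUUCGGCACAGGAAGUCGUGGUA-3′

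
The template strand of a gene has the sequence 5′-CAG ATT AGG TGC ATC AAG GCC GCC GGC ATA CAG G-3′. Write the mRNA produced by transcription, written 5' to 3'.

The mRNA has the sequence of the coding strand (reverse complement of the template) with T→U. Reverse complement of CAGATTAGGTGCATCAAGGCCGCCGGCATACAGG is CCTGTATGCCGGCGGCCTTGATGCACCTAATCTG; then T→U.

5'-CCUGUAUGCCGGCGGCCUUGAUGCACCUAAUCUG-3'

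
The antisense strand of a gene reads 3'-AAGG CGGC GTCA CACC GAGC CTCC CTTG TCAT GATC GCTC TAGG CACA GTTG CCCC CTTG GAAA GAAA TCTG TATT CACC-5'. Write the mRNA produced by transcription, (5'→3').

Reading the template 3'→5' as shown, RNA polymerase pairs each base (A→U, T→A, G↔C) to build mRNA 5'→3' directly.

5'-UUCCGCCGCAGUGUGGCUCGGAGGGAACAGUACUAGCGAGAUCCGUGUCAACGGGGGAACCUUUCUUUAGACAUAAGUGG-3'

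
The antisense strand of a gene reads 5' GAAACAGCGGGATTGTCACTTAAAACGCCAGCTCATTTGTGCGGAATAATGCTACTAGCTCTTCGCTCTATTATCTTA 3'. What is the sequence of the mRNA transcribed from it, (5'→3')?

5'-UAAGAUAAUAGAGCGAAGAGCUAGUAGCAUUAUUCCGCACAAAUGAGCUGGCGUUUUAAGUGACAAUCCCGCUGUUUC-3'

RNA polymerase reads the template 3'→5' and synthesizes mRNA 5'→3' by base-pairing (A→U, T→A, G↔C). The complement of the template is CTTTGTCGCCCTAACAGTGAATTTTGCGGTCGAGTAAACACGCCTTATTACGATGATCGAGAAGCGAGATAATAGAAT; antiparallel, so 5'→3' the coding strand is TAAGATAATAGAGCGAAGAGCTAGTAGCATTATTCCGCACAAATGAGCTGGCGTTTTAAGTGACAATCCCGCTGTTTC. Replace T with U for the mRNA.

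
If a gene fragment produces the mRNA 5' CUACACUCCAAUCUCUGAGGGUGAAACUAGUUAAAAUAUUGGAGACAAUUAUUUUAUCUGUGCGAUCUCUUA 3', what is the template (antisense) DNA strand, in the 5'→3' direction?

5'-TAAGAGATCGCACAGATAAAATAATTGTCTCCAATATTTTAACTAGTTTCACCCTCAGAGATTGGAGTGTAG-3'

Replace U with T to get the coding DNA strand: CTACACTCCAATCTCTGAGGGTGAAACTAGTTAAAATATTGGAGACAATTATTTTATCTGTGCGATCTCTTA. The template strand is its reverse complement (complement GATGTGAGGTTAGAGACTCCCACTTTGATCAATTTTATAACCTCTGTTAATAAAATAGACACGCTAGAGAAT, then reverse).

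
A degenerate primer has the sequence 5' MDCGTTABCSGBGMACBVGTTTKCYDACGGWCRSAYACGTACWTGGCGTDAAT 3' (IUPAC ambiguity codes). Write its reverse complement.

5'-ATTHACGCCAWGTACGTRTSYGWCCGTHRGMAAACBVGTKCVCSGVTAACGHK-3'

Standard pairs A↔T, G↔C; ambiguity codes pair R↔Y, M↔K, W↔W, S↔S, B↔V, D↔H. Complement (KHGCAATVGSCVCKTGVBCAAAMGRHTGCCWGYSTRTGCATGWACCGCAHTTA), then reverse for 5'→3'.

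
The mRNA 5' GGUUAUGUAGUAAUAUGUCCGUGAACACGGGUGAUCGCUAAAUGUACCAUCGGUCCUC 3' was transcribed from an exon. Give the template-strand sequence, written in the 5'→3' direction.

Replace U with T to get the coding DNA strand: GGTTATGTAGTAATATGTCCGTGAACACGGGTGATCGCTAAATGTACCATCGGTCCTC. The template strand is its reverse complement (complement CCAATACATCATTATACAGGCACTTGTGCCCACTAGCGATTTACATGGTAGCCAGGAG, then reverse).

5'-GAGGACCGATGGTACATTTAGCGATCACCCGTGTTCACGGACATATTACTACATAACC-3'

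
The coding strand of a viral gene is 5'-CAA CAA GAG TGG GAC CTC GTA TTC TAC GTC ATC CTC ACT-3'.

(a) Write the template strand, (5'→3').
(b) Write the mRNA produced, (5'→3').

(a) 5'-AGTGAGGATGACGTAGAATACGAGGTCCCACTCTTGTTG-3'
(b) 5′-CAACAAGAGUGGGACCUCGUAUUCUACGUCAUCCUCACU-3′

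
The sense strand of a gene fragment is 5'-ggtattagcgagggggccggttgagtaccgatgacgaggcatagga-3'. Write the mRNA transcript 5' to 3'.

5'-GGUAUUAGCGAGGGGGCCGGUUGAGUACCGAUGACGAGGCAUAGGA-3'

mRNA has the coding-strand sequence with U in place of T.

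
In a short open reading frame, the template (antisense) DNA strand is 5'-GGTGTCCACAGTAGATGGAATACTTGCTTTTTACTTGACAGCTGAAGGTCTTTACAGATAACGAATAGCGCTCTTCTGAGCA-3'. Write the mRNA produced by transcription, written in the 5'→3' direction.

The mRNA has the sequence of the coding strand (reverse complement of the template) with T→U. Reverse complement of GGTGTCCACAGTAGATGGAATACTTGCTTTTTACTTGACAGCTGAAGGTCTTTACAGATAACGAATAGCGCTCTTCTGAGCA is TGCTCAGAAGAGCGCTATTCGTTATCTGTAAAGACCTTCAGCTGTCAAGTAAAAAGCAAGTATTCCATCTACTGTGGACACC; then T→U.

5'-UGCUCAGAAGAGCGCUAUUCGUUAUCUGUAAAGACCUUCAGCUGUCAAGUAAAAAGCAAGUAUUCCAUCUACUGUGGACACC-3'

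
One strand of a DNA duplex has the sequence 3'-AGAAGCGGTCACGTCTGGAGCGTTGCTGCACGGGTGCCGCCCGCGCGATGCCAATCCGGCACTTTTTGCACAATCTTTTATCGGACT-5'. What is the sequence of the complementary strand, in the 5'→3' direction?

5′-TCTTCGCCAGTGCAGACCTCGCAACGACGTGCCCACGGCGGGCGCGCTACGGTTAGGCCGTGAAAAACGTGTTAGAAAATAGCCTGA-3′

The strand is given 3'→5', so its complement runs 5'→3' in the same left-to-right order: pair each base A↔T, G↔C.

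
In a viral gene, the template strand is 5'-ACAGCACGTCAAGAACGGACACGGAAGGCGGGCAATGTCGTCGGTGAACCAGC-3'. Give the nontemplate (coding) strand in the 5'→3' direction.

5'-GCTGGTTCACCGACGACATTGCCCGCCTTCCGTGTCCGTTCTTGACGTGCTGT-3'

The coding strand is complementary and antiparallel to the template: take the complement (A↔T, G↔C) and reverse.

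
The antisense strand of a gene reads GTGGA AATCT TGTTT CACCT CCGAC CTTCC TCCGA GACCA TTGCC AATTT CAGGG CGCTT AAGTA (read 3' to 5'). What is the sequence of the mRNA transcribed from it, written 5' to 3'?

Reading the template 3'→5' as shown, RNA polymerase pairs each base (A→U, T→A, G↔C) to build mRNA 5'→3' directly.

5′-CACCUUUAGAACAAAGUGGAGGCUGGAAGGAGGCUCUGGUAACGGUUAAAGUCCCGCGAAUUCAU-3′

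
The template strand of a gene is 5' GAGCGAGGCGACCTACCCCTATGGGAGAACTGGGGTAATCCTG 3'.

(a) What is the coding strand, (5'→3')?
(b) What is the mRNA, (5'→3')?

(a) The coding strand is the reverse complement of the template: complement CTCGCTCCGCTGGATGGGGATACCCTCTTGACCCCATTAGGAC, then reverse.
(b) mRNA has the coding-strand sequence with T→U.

(a) 5'-CAGGATTACCCCAGTTCTCCCATAGGGGTAGGTCGCCTCGCTC-3'
(b) 5'-CAGGAUUACCCCAGUUCUCCCAUAGGGGUAGGUCGCCUCGCUC-3'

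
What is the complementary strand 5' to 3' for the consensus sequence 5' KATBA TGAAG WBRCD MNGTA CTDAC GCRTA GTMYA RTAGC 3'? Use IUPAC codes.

5'-GCTAYTRKACTAYGCGTHAGTACNKHGYVWCTTCATVATM-3'

Standard pairs A↔T, G↔C; ambiguity codes pair R↔Y, M↔K, W↔W, B↔V, D↔H, N↔N. Complement (MTAVTACTTCWVYGHKNCATGAHTGCGYATCAKRTYATCG), then reverse for 5'→3'.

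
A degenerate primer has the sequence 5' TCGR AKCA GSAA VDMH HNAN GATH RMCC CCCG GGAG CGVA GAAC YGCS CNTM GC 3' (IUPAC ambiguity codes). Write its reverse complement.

5′-GCKANGSGCRGTTCTBCGCTCCCGGGGGKYDATCNTNDDKHBTTSCTGMTYCGA-3′

Standard pairs A↔T, G↔C; ambiguity codes pair R↔Y, M↔K, S↔S, D↔H, V↔B, N↔N. Complement (AGCYTMGTCSTTBHKDDNTNCTADYKGGGGGCCCTCGCBTCTTGRCGSGNAKCG), then reverse for 5'→3'.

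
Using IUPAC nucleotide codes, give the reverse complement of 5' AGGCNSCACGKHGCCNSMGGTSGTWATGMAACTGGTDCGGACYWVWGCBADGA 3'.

5'-TCHTVGCWBWRGTCCGHACCAGTTKCATWACSACCKSNGGCDMCGTGSNGCCT-3'

Standard pairs A↔T, G↔C; ambiguity codes pair Y↔R, M↔K, W↔W, S↔S, B↔V, D↔H, N↔N. Complement (TCCGNSGTGCMDCGGNSKCCASCAWTACKTTGACCAHGCCTGRWBWCGVTHCT), then reverse for 5'→3'.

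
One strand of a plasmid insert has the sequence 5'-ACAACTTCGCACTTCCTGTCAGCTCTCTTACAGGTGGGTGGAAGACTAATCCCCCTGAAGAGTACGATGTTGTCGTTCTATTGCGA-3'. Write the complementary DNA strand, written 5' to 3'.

5'-TCGCAATAGAACGACAACATCGTACTCTTCAGGGGGATTAGTCTTCCACCCACCTGTAAGAGAGCTGACAGGAAGTGCGAAGTTGT-3'

Pairing A↔T and G↔C gives TGTTGAAGCGTGAAGGACAGTCGAGAGAATGTCCACCCACCTTCTGATTAGGGGGACTTCTCATGCTACAACAGCAAGATAACGCT, running 3'→5'. Reverse for the 5'→3' convention.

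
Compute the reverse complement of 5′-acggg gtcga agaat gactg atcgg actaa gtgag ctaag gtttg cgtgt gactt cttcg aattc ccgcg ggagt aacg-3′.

Complement each base (A↔T, G↔C): TGCCCCAGCTTCTTACTGACTAGCCTGATTCACTCGATTCCAAACGCACACTGAAGAAGCTTAAGGGCGCCCTCATTGC. Then reverse.

5′-CGTTACTCCCGCGGGAATTCGAAGAAGTCACACGCAAACCTTAGCTCACTTAGTCCGATCAGTCATTCTTCGACCCCGT-3′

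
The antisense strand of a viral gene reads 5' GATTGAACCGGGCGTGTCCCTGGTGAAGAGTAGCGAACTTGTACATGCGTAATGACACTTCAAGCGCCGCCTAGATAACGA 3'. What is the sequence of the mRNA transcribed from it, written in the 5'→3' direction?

5'-UCGUUAUCUAGGCGGCGCUUGAAGUGUCAUUACGCAUGUACAAGUUCGCUACUCUUCACCAGGGACACGCCCGGUUCAAUC-3'

The mRNA has the sequence of the coding strand (reverse complement of the template) with T→U. Reverse complement of GATTGAACCGGGCGTGTCCCTGGTGAAGAGTAGCGAACTTGTACATGCGTAATGACACTTCAAGCGCCGCCTAGATAACGA is TCGTTATCTAGGCGGCGCTTGAAGTGTCATTACGCATGTACAAGTTCGCTACTCTTCACCAGGGACACGCCCGGTTCAATC; then T→U.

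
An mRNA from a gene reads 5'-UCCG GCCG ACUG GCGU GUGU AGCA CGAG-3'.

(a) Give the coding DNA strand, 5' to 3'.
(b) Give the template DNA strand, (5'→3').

(a) 5′-TCCGGCCGACTGGCGTGTGTAGCACGAG-3′
(b) 5'-CTCGTGCTACACACGCCAGTCGGCCGGA-3'

(a) The coding strand matches the mRNA with U→T.
(b) The template strand is the reverse complement of the coding strand.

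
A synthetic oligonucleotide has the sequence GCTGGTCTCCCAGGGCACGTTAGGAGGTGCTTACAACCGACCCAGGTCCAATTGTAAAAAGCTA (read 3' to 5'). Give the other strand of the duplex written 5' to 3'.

The strand is given 3'→5', so its complement runs 5'→3' in the same left-to-right order: pair each base A↔T, G↔C.

5′-CGACCAGAGGGTCCCGTGCAATCCTCCACGAATGTTGGCTGGGTCCAGGTTAACATTTTTCGAT-3′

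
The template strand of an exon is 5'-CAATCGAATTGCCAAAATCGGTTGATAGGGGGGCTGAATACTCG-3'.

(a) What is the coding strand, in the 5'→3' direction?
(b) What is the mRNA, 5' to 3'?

(a) 5'-CGAGTATTCAGCCCCCCTATCAACCGATTTTGGCAATTCGATTG-3'
(b) 5'-CGAGUAUUCAGCCCCCCUAUCAACCGAUUUUGGCAAUUCGAUUG-3'

(a) The coding strand is the reverse complement of the template: complement GTTAGCTTAACGGTTTTAGCCAACTATCCCCCCGACTTATGAGC, then reverse.
(b) mRNA has the coding-strand sequence with T→U.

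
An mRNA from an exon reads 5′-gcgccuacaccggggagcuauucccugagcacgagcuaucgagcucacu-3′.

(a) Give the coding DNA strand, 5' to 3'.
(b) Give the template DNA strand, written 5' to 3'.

(a) 5'-GCGCCTACACCGGGGAGCTATTCCCTGAGCACGAGCTATCGAGCTCACT-3'
(b) 5'-AGTGAGCTCGATAGCTCGTGCTCAGGGAATAGCTCCCCGGTGTAGGCGC-3'

(a) The coding strand matches the mRNA with U→T.
(b) The template strand is the reverse complement of the coding strand.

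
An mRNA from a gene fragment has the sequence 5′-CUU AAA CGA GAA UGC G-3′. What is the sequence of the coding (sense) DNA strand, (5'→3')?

The coding DNA strand has the same 5'→3' sequence as the mRNA with U replaced by T.

5'-CTTAAACGAGAATGCG-3'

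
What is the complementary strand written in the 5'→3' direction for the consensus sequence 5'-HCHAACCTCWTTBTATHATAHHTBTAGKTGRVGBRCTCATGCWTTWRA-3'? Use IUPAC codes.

5'-TYWAAWGCATGAGYVCBYCAMCTAVADDTATDATAVAAWGAGGTTDGD-3'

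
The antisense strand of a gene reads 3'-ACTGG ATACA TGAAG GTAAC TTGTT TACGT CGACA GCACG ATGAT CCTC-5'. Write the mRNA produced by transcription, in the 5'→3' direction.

5'-UGACCUAUGUACUUCCAUUGAACAAAUGCAGCUGUCGUGCUACUAGGAG-3'

Reading the template 3'→5' as shown, RNA polymerase pairs each base (A→U, T→A, G↔C) to build mRNA 5'→3' directly.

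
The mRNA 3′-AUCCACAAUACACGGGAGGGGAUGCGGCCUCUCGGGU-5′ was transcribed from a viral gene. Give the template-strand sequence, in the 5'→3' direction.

5'-TAGGTGTTATGTGCCCTCCCCTACGCCGGAGAGCCCA-3'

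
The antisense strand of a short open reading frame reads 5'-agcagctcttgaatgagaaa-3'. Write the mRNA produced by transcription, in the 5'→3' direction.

5′-UUUCUCAUUCAAGAGCUGCU-3′

The mRNA has the sequence of the coding strand (reverse complement of the template) with T→U. Reverse complement of AGCAGCTCTTGAATGAGAAA is TTTCTCATTCAAGAGCTGCT; then T→U.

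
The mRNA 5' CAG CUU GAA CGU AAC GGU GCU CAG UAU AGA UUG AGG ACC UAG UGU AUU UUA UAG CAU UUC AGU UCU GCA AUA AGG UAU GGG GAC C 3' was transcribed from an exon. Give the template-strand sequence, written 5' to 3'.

5'-GGTCCCCATACCTTATTGCAGAACTGAAATGCTATAAAATACACTAGGTCCTCAATCTATACTGAGCACCGTTACGTTCAAGCTG-3'

Replace U with T to get the coding DNA strand: CAGCTTGAACGTAACGGTGCTCAGTATAGATTGAGGACCTAGTGTATTTTATAGCATTTCAGTTCTGCAATAAGGTATGGGGACC. The template strand is its reverse complement (complement GTCGAACTTGCATTGCCACGAGTCATATCTAACTCCTGGATCACATAAAATATCGTAAAGTCAAGACGTTATTCCATACCCCTGG, then reverse).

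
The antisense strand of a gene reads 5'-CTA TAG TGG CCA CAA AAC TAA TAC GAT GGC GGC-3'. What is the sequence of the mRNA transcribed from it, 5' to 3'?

The mRNA has the sequence of the coding strand (reverse complement of the template) with T→U. Reverse complement of CTATAGTGGCCACAAAACTAATACGATGGCGGC is GCCGCCATCGTATTAGTTTTGTGGCCACTATAG; then T→U.

5'-GCCGCCAUCGUAUUAGUUUUGUGGCCACUAUAG-3'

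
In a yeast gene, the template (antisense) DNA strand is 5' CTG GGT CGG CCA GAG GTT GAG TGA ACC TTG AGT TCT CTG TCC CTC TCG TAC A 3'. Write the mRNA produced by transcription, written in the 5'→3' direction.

5′-UGUACGAGAGGGACAGAGAACUCAAGGUUCACUCAACCUCUGGCCGACCCAG-3′

RNA polymerase reads the template 3'→5' and synthesizes mRNA 5'→3' by base-pairing (A→U, T→A, G↔C). The complement of the template is GACCCAGCCGGTCTCCAACTCACTTGGAACTCAAGAGACAGGGAGAGCATGT; antiparallel, so 5'→3' the coding strand is TGTACGAGAGGGACAGAGAACTCAAGGTTCACTCAACCTCTGGCCGACCCAG. Replace T with U for the mRNA.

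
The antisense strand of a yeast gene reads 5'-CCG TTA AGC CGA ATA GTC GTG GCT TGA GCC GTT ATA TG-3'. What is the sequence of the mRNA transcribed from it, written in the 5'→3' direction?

5'-CAUAUAACGGCUCAAGCCACGACUAUUCGGCUUAACGG-3'

The mRNA has the sequence of the coding strand (reverse complement of the template) with T→U. Reverse complement of CCGTTAAGCCGAATAGTCGTGGCTTGAGCCGTTATATG is CATATAACGGCTCAAGCCACGACTATTCGGCTTAACGG; then T→U.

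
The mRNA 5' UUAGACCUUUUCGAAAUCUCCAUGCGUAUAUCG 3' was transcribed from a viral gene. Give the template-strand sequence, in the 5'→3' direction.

Replace U with T to get the coding DNA strand: TTAGACCTTTTCGAAATCTCCATGCGTATATCG. The template strand is its reverse complement (complement AATCTGGAAAAGCTTTAGAGGTACGCATATAGC, then reverse).

5′-CGATATACGCATGGAGATTTCGAAAAGGTCTAA-3′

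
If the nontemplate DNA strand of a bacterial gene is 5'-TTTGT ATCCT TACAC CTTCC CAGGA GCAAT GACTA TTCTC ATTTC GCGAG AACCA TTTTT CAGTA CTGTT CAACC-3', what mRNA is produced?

5'-UUUGUAUCCUUACACCUUCCCAGGAGCAAUGACUAUUCUCAUUUCGCGAGAACCAUUUUUCAGUACUGUUCAACC-3'

The mRNA is synthesized from the template strand, so it matches the coding strand with T replaced by U.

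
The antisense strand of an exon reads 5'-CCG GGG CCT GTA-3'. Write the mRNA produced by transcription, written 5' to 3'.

The mRNA has the sequence of the coding strand (reverse complement of the template) with T→U. Reverse complement of CCGGGGCCTGTA is TACAGGCCCCGG; then T→U.

5'-UACAGGCCCCGG-3'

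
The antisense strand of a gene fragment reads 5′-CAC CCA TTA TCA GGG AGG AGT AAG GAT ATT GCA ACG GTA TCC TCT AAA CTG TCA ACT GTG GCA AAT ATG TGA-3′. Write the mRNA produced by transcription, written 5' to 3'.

The mRNA has the sequence of the coding strand (reverse complement of the template) with T→U. Reverse complement of CACCCATTATCAGGGAGGAGTAAGGATATTGCAACGGTATCCTCTAAACTGTCAACTGTGGCAAATATGTGA is TCACATATTTGCCACAGTTGACAGTTTAGAGGATACCGTTGCAATATCCTTACTCCTCCCTGATAATGGGTG; then T→U.

5'-UCACAUAUUUGCCACAGUUGACAGUUUAGAGGAUACCGUUGCAAUAUCCUUACUCCUCCCUGAUAAUGGGUG-3'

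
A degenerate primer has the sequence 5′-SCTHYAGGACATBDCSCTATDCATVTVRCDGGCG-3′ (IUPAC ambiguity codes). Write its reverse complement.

5'-CGCCHGYBABATGHATAGSGHVATGTCCTRDAGS-3'

Standard pairs A↔T, G↔C; ambiguity codes pair R↔Y, S↔S, B↔V, D↔H. Complement (SGADRTCCTGTAVHGSGATAHGTABABYGHCCGC), then reverse for 5'→3'.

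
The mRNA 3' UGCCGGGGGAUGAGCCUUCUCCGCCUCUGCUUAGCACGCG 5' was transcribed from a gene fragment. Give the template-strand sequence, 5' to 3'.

5'-ACGGCCCCCTACTCGGAAGAGGCGGAGACGAATCGTGCGC-3'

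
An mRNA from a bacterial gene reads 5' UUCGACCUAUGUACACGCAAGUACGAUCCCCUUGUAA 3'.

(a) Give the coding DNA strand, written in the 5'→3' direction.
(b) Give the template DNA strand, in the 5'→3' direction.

(a) 5'-TTCGACCTATGTACACGCAAGTACGATCCCCTTGTAA-3'
(b) 5'-TTACAAGGGGATCGTACTTGCGTGTACATAGGTCGAA-3'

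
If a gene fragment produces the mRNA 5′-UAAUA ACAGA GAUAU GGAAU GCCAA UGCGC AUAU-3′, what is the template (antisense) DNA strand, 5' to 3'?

5'-ATATGCGCATTGGCATTCCATATCTCTGTTATTA-3'

Replace U with T to get the coding DNA strand: TAATAACAGAGATATGGAATGCCAATGCGCATAT. The template strand is its reverse complement (complement ATTATTGTCTCTATACCTTACGGTTACGCGTATA, then reverse).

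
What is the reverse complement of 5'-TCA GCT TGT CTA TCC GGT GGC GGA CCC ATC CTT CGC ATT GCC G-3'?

5'-CGGCAATGCGAAGGATGGGTCCGCCACCGGATAGACAAGCTGA-3'

Complement each base (A↔T, G↔C): AGTCGAACAGATAGGCCACCGCCTGGGTAGGAAGCGTAACGGC. Then reverse.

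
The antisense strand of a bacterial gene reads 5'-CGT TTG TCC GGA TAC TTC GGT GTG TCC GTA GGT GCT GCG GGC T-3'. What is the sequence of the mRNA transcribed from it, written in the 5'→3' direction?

5'-AGCCCGCAGCACCUACGGACACACCGAAGUAUCCGGACAAACG-3'

RNA polymerase reads the template 3'→5' and synthesizes mRNA 5'→3' by base-pairing (A→U, T→A, G↔C). The complement of the template is GCAAACAGGCCTATGAAGCCACACAGGCATCCACGACGCCCGA; antiparallel, so 5'→3' the coding strand is AGCCCGCAGCACCTACGGACACACCGAAGTATCCGGACAAACG. Replace T with U for the mRNA.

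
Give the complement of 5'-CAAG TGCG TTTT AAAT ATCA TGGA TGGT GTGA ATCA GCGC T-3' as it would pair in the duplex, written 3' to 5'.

3'-GTTCACGCAAAATTTATAGTACCTACCACACTTAGTCGCGA-5'

Base-pairing A↔T, G↔C gives the complement. The complementary strand is antiparallel, so paired with a 5'→3' strand it runs 3'→5'.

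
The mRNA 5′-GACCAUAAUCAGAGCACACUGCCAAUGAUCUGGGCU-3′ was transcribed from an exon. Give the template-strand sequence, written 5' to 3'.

Replace U with T to get the coding DNA strand: GACCATAATCAGAGCACACTGCCAATGATCTGGGCT. The template strand is its reverse complement (complement CTGGTATTAGTCTCGTGTGACGGTTACTAGACCCGA, then reverse).

5'-AGCCCAGATCATTGGCAGTGTGCTCTGATTATGGTC-3'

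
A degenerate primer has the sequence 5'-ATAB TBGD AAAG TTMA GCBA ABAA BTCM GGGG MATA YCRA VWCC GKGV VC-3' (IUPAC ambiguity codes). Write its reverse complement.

5'-GBBCMCGGWBTYGRTATKCCCCKGAVTTVTTVGCTKAACTTTHCVAVTAT-3'

Standard pairs A↔T, G↔C; ambiguity codes pair R↔Y, M↔K, W↔W, B↔V, D↔H. Complement (TATVAVCHTTTCAAKTCGVTTVTTVAGKCCCCKTATRGYTBWGGCMCBBG), then reverse for 5'→3'.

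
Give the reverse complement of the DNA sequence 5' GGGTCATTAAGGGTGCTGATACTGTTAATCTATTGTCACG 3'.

Complement each base (A↔T, G↔C): CCCAGTAATTCCCACGACTATGACAATTAGATAACAGTGC. Then reverse.

5′-CGTGACAATAGATTAACAGTATCAGCACCCTTAATGACCC-3′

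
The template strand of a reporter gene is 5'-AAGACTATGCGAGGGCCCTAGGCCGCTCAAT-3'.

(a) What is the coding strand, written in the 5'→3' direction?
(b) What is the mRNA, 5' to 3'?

(a) The coding strand is the reverse complement of the template: complement TTCTGATACGCTCCCGGGATCCGGCGAGTTA, then reverse.
(b) mRNA has the coding-strand sequence with T→U.

(a) 5'-ATTGAGCGGCCTAGGGCCCTCGCATAGTCTT-3'
(b) 5'-AUUGAGCGGCCUAGGGCCCUCGCAUAGUCUU-3'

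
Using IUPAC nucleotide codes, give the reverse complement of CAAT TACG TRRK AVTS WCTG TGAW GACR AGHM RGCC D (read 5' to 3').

5'-HGGCYKDCTYGTCWTCACAGWSABTMYYACGTAATTG-3'

Standard pairs A↔T, G↔C; ambiguity codes pair R↔Y, M↔K, W↔W, S↔S, D↔H, V↔B. Complement (GTTAATGCAYYMTBASWGACACTWCTGYTCDKYCGGH), then reverse for 5'→3'.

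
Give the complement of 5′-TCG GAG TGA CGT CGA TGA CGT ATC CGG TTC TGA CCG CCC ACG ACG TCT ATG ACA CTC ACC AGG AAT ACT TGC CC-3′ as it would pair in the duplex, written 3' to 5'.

3′-AGCCTCACTGCAGCTACTGCATAGGCCAAGACTGGCGGGTGCTGCAGATACTGTGAGTGGTCCTTATGAACGGG-5′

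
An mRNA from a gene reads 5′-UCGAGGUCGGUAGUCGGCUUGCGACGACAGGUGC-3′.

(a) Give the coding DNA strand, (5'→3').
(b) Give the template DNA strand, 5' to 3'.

(a) The coding strand matches the mRNA with U→T.
(b) The template strand is the reverse complement of the coding strand.

(a) 5'-TCGAGGTCGGTAGTCGGCTTGCGACGACAGGTGC-3'
(b) 5'-GCACCTGTCGTCGCAAGCCGACTACCGACCTCGA-3'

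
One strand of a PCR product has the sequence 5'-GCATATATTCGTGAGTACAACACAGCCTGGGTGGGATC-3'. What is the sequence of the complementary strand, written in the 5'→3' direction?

Pairing A↔T and G↔C gives CGTATATAAGCACTCATGTTGTGTCGGACCCACCCTAG, running 3'→5'. Reverse for the 5'→3' convention.

5'-GATCCCACCCAGGCTGTGTTGTACTCACGAATATATGC-3'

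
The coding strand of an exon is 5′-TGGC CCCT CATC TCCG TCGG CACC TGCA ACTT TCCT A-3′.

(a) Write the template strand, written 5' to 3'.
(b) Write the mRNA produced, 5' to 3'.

(a) 5'-TAGGAAAGTTGCAGGTGCCGACGGAGATGAGGGGCCA-3'
(b) 5'-UGGCCCCUCAUCUCCGUCGGCACCUGCAACUUUCCUA-3'

(a) The template strand is the reverse complement of the coding strand: complement ACCGGGGAGTAGAGGCAGCCGTGGACGTTGAAAGGAT, then reverse.
(b) mRNA matches the coding strand with T→U.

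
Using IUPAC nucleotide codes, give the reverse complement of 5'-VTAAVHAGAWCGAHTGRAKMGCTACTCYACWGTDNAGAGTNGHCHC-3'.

Standard pairs A↔T, G↔C; ambiguity codes pair R↔Y, M↔K, W↔W, D↔H, V↔B, N↔N. Complement (BATTBDTCTWGCTDACYTMKCGATGAGRTGWCAHNTCTCANCDGDG), then reverse for 5'→3'.

5'-GDGDCNACTCTNHACWGTRGAGTAGCKMTYCADTCGWTCTDBTTAB-3'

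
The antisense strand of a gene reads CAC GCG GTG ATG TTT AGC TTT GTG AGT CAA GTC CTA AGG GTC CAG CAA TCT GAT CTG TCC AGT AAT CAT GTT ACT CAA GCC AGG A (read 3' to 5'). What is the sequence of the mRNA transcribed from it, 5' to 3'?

Reading the template 3'→5' as shown, RNA polymerase pairs each base (A→U, T→A, G↔C) to build mRNA 5'→3' directly.

5'-GUGCGCCACUACAAAUCGAAACACUCAGUUCAGGAUUCCCAGGUCGUUAGACUAGACAGGUCAUUAGUACAAUGAGUUCGGUCCU-3'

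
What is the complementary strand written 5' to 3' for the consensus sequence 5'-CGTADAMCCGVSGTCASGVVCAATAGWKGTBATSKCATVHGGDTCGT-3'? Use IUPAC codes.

5'-ACGAHCCDBATGMSATVACMWCTATTGBBCSTGACSBCGGKTHTACG-3'

Standard pairs A↔T, G↔C; ambiguity codes pair M↔K, W↔W, S↔S, B↔V, D↔H. Complement (GCATHTKGGCBSCAGTSCBBGTTATCWMCAVTASMGTABDCCHAGCA), then reverse for 5'→3'.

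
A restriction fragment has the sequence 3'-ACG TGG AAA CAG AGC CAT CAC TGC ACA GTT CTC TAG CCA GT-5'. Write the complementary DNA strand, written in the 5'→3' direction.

5′-TGCACCTTTGTCTCGGTAGTGACGTGTCAAGAGATCGGTCA-3′

The strand is given 3'→5', so its complement runs 5'→3' in the same left-to-right order: pair each base A↔T, G↔C.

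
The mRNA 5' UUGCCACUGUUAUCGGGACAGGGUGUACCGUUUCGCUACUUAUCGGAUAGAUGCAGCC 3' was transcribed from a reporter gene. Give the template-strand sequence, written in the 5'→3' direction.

5'-GGCTGCATCTATCCGATAAGTAGCGAAACGGTACACCCTGTCCCGATAACAGTGGCAA-3'

Replace U with T to get the coding DNA strand: TTGCCACTGTTATCGGGACAGGGTGTACCGTTTCGCTACTTATCGGATAGATGCAGCC. The template strand is its reverse complement (complement AACGGTGACAATAGCCCTGTCCCACATGGCAAAGCGATGAATAGCCTATCTACGTCGG, then reverse).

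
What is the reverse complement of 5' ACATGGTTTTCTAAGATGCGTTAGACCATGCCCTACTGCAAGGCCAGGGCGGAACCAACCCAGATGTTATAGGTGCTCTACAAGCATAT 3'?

Complement each base (A↔T, G↔C): TGTACCAAAAGATTCTACGCAATCTGGTACGGGATGACGTTCCGGTCCCGCCTTGGTTGGGTCTACAATATCCACGAGATGTTCGTATA. Then reverse.

5′-ATATGCTTGTAGAGCACCTATAACATCTGGGTTGGTTCCGCCCTGGCCTTGCAGTAGGGCATGGTCTAACGCATCTTAGAAAACCATGT-3′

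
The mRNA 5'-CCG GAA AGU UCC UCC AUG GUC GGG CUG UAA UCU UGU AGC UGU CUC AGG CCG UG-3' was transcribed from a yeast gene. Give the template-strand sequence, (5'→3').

Replace U with T to get the coding DNA strand: CCGGAAAGTTCCTCCATGGTCGGGCTGTAATCTTGTAGCTGTCTCAGGCCGTG. The template strand is its reverse complement (complement GGCCTTTCAAGGAGGTACCAGCCCGACATTAGAACATCGACAGAGTCCGGCAC, then reverse).

5′-CACGGCCTGAGACAGCTACAAGATTACAGCCCGACCATGGAGGAACTTTCCGG-3′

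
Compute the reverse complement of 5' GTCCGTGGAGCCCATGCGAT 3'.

Complement each base (A↔T, G↔C): CAGGCACCTCGGGTACGCTA. Then reverse.

5'-ATCGCATGGGCTCCACGGAC-3'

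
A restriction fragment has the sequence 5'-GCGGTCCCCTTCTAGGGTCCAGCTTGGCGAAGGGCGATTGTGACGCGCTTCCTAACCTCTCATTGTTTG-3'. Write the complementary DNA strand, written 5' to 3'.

5'-CAAACAATGAGAGGTTAGGAAGCGCGTCACAATCGCCCTTCGCCAAGCTGGACCCTAGAAGGGGACCGC-3'

The complement of GCGGTCCCCTTCTAGGGTCCAGCTTGGCGAAGGGCGATTGTGACGCGCTTCCTAACCTCTCATTGTTTG is CGCCAGGGGAAGATCCCAGGTCGAACCGCTTCCCGCTAACACTGCGCGAAGGATTGGAGAGTAACAAAC (A↔T, G↔C). DNA strands are antiparallel, so the complementary strand runs 3'→5'; reversing gives the 5'→3' form.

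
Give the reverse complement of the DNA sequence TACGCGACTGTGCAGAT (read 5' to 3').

5'-ATCTGCACAGTCGCGTA-3'

Complement each base (A↔T, G↔C): ATGCGCTGACACGTCTA. Then reverse.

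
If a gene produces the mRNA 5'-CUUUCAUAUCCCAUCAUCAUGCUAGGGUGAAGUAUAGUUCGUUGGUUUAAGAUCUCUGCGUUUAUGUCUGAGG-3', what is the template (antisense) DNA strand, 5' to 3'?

Replace U with T to get the coding DNA strand: CTTTCATATCCCATCATCATGCTAGGGTGAAGTATAGTTCGTTGGTTTAAGATCTCTGCGTTTATGTCTGAGG. The template strand is its reverse complement (complement GAAAGTATAGGGTAGTAGTACGATCCCACTTCATATCAAGCAACCAAATTCTAGAGACGCAAATACAGACTCC, then reverse).

5′-CCTCAGACATAAACGCAGAGATCTTAAACCAACGAACTATACTTCACCCTAGCATGATGATGGGATATGAAAG-3′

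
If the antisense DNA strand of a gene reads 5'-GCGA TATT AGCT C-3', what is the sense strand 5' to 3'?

5'-GAGCTAATATCGC-3'

The coding strand is complementary and antiparallel to the template: take the complement (A↔T, G↔C) and reverse.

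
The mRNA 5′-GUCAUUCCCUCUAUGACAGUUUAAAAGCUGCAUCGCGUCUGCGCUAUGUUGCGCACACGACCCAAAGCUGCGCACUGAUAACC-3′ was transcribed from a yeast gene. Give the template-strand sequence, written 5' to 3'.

Replace U with T to get the coding DNA strand: GTCATTCCCTCTATGACAGTTTAAAAGCTGCATCGCGTCTGCGCTATGTTGCGCACACGACCCAAAGCTGCGCACTGATAACC. The template strand is its reverse complement (complement CAGTAAGGGAGATACTGTCAAATTTTCGACGTAGCGCAGACGCGATACAACGCGTGTGCTGGGTTTCGACGCGTGACTATTGG, then reverse).

5'-GGTTATCAGTGCGCAGCTTTGGGTCGTGTGCGCAACATAGCGCAGACGCGATGCAGCTTTTAAACTGTCATAGAGGGAATGAC-3'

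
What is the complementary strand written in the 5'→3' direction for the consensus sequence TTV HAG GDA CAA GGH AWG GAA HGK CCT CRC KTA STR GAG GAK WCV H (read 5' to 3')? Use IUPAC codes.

5′-DBGWMTCCTCYASTAMGYGAGGMCDTTCCWTDCCTTGTHCCTDBAA-3′

Standard pairs A↔T, G↔C; ambiguity codes pair R↔Y, K↔M, W↔W, S↔S, D↔H, V↔B. Complement (AABDTCCHTGTTCCDTWCCTTDCMGGAGYGMATSAYCTCCTMWGBD), then reverse for 5'→3'.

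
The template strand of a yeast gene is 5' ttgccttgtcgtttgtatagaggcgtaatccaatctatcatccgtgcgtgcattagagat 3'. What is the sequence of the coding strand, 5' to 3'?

The coding strand is complementary and antiparallel to the template: take the complement (A↔T, G↔C) and reverse.

5'-ATCTCTAATGCACGCACGGATGATAGATTGGATTACGCCTCTATACAAACGACAAGGCAA-3'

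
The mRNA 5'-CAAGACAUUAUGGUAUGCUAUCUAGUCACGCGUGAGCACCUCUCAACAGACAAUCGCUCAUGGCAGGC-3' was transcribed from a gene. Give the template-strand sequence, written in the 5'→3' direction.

Replace U with T to get the coding DNA strand: CAAGACATTATGGTATGCTATCTAGTCACGCGTGAGCACCTCTCAACAGACAATCGCTCATGGCAGGC. The template strand is its reverse complement (complement GTTCTGTAATACCATACGATAGATCAGTGCGCACTCGTGGAGAGTTGTCTGTTAGCGAGTACCGTCCG, then reverse).

5′-GCCTGCCATGAGCGATTGTCTGTTGAGAGGTGCTCACGCGTGACTAGATAGCATACCATAATGTCTTG-3′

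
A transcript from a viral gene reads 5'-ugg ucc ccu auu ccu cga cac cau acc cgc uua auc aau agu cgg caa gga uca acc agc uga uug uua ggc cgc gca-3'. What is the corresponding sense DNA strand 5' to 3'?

The coding DNA strand has the same 5'→3' sequence as the mRNA with U replaced by T.

5'-TGGTCCCCTATTCCTCGACACCATACCCGCTTAATCAATAGTCGGCAAGGATCAACCAGCTGATTGTTAGGCCGCGCA-3'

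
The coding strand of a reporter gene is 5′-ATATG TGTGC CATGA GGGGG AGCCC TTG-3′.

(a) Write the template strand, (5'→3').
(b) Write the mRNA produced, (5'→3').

(a) 5'-CAAGGGCTCCCCCTCATGGCACACATAT-3'
(b) 5'-AUAUGUGUGCCAUGAGGGGGAGCCCUUG-3'

(a) The template strand is the reverse complement of the coding strand: complement TATACACACGGTACTCCCCCTCGGGAAC, then reverse.
(b) mRNA matches the coding strand with T→U.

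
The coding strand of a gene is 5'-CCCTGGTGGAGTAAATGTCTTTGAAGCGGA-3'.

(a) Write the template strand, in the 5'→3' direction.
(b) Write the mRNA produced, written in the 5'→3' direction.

(a) The template strand is the reverse complement of the coding strand: complement GGGACCACCTCATTTACAGAAACTTCGCCT, then reverse.
(b) mRNA matches the coding strand with T→U.

(a) 5'-TCCGCTTCAAAGACATTTACTCCACCAGGG-3'
(b) 5′-CCCUGGUGGAGUAAAUGUCUUUGAAGCGGA-3′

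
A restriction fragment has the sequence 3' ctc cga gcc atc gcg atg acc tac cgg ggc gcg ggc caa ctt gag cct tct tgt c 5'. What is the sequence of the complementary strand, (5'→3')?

5′-GAGGCTCGGTAGCGCTACTGGATGGCCCCGCGCCCGGTTGAACTCGGAAGAACAG-3′

The strand is given 3'→5', so its complement runs 5'→3' in the same left-to-right order: pair each base A↔T, G↔C.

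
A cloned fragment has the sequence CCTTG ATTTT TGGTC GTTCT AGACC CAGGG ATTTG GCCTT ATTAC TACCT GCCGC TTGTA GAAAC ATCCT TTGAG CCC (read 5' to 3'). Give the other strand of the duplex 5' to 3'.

Pairing A↔T and G↔C gives GGAACTAAAAACCAGCAAGATCTGGGTCCCTAAACCGGAATAATGATGGACGGCGAACATCTTTGTAGGAAACTCGGG, running 3'→5'. Reverse for the 5'→3' convention.

5'-GGGCTCAAAGGATGTTTCTACAAGCGGCAGGTAGTAATAAGGCCAAATCCCTGGGTCTAGAACGACCAAAAATCAAGG-3'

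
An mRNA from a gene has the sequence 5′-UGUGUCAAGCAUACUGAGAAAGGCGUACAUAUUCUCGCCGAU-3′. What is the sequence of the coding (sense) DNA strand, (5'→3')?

5′-TGTGTCAAGCATACTGAGAAAGGCGTACATATTCTCGCCGAT-3′

The coding DNA strand has the same 5'→3' sequence as the mRNA with U replaced by T.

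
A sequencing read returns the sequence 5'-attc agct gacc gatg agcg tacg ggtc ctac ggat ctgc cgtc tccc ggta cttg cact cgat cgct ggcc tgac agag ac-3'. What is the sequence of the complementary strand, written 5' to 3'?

The complement of ATTCAGCTGACCGATGAGCGTACGGGTCCTACGGATCTGCCGTCTCCCGGTACTTGCACTCGATCGCTGGCCTGACAGAGAC is TAAGTCGACTGGCTACTCGCATGCCCAGGATGCCTAGACGGCAGAGGGCCATGAACGTGAGCTAGCGACCGGACTGTCTCTG (A↔T, G↔C). DNA strands are antiparallel, so the complementary strand runs 3'→5'; reversing gives the 5'→3' form.

5'-GTCTCTGTCAGGCCAGCGATCGAGTGCAAGTACCGGGAGACGGCAGATCCGTAGGACCCGTACGCTCATCGGTCAGCTGAAT-3'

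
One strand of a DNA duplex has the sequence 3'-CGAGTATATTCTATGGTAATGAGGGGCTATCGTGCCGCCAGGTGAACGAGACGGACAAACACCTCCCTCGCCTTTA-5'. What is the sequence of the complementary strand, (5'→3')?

The strand is given 3'→5', so its complement runs 5'→3' in the same left-to-right order: pair each base A↔T, G↔C.

5'-GCTCATATAAGATACCATTACTCCCCGATAGCACGGCGGTCCACTTGCTCTGCCTGTTTGTGGAGGGAGCGGAAAT-3'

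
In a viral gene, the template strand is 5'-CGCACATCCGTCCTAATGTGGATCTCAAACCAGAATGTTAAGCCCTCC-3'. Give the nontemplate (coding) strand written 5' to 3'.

5'-GGAGGGCTTAACATTCTGGTTTGAGATCCACATTAGGACGGATGTGCG-3'

The coding strand is complementary and antiparallel to the template: take the complement (A↔T, G↔C) and reverse.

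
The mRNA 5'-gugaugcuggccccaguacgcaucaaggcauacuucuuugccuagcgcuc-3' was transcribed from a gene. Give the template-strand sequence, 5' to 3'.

5′-GAGCGCTAGGCAAAGAAGTATGCCTTGATGCGTACTGGGGCCAGCATCAC-3′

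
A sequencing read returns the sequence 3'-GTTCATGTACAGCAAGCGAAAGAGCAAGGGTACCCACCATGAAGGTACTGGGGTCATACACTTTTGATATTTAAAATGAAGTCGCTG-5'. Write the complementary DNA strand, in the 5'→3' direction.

The strand is given 3'→5', so its complement runs 5'→3' in the same left-to-right order: pair each base A↔T, G↔C.

5'-CAAGTACATGTCGTTCGCTTTCTCGTTCCCATGGGTGGTACTTCCATGACCCCAGTATGTGAAAACTATAAATTTTACTTCAGCGAC-3'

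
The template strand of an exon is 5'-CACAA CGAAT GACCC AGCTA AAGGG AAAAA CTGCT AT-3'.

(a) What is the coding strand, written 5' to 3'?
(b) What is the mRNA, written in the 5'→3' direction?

(a) 5'-ATAGCAGTTTTTCCCTTTAGCTGGGTCATTCGTTGTG-3'
(b) 5'-AUAGCAGUUUUUCCCUUUAGCUGGGUCAUUCGUUGUG-3'

(a) The coding strand is the reverse complement of the template: complement GTGTTGCTTACTGGGTCGATTTCCCTTTTTGACGATA, then reverse.
(b) mRNA has the coding-strand sequence with T→U.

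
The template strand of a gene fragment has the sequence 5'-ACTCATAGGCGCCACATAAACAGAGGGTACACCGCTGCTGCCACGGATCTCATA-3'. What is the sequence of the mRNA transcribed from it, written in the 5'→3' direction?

RNA polymerase reads the template 3'→5' and synthesizes mRNA 5'→3' by base-pairing (A→U, T→A, G↔C). The complement of the template is TGAGTATCCGCGGTGTATTTGTCTCCCATGTGGCGACGACGGTGCCTAGAGTAT; antiparallel, so 5'→3' the coding strand is TATGAGATCCGTGGCAGCAGCGGTGTACCCTCTGTTTATGTGGCGCCTATGAGT. Replace T with U for the mRNA.

5'-UAUGAGAUCCGUGGCAGCAGCGGUGUACCCUCUGUUUAUGUGGCGCCUAUGAGU-3'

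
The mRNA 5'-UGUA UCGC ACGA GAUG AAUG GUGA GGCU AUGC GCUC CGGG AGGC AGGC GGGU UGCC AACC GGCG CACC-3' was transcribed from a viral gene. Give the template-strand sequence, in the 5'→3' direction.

Replace U with T to get the coding DNA strand: TGTATCGCACGAGATGAATGGTGAGGCTATGCGCTCCGGGAGGCAGGCGGGTTGCCAACCGGCGCACC. The template strand is its reverse complement (complement ACATAGCGTGCTCTACTTACCACTCCGATACGCGAGGCCCTCCGTCCGCCCAACGGTTGGCCGCGTGG, then reverse).

5'-GGTGCGCCGGTTGGCAACCCGCCTGCCTCCCGGAGCGCATAGCCTCACCATTCATCTCGTGCGATACA-3'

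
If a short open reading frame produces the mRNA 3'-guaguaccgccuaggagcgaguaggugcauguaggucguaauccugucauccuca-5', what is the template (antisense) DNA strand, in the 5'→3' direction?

Written 5'→3' the mRNA is ACUCCUACUGUCCUAAUGCUGGAUGUACGUGGAUGAGCGAGGAUCCGCCAUGAUG, so the coding DNA strand is ACTCCTACTGTCCTAATGCTGGATGTACGTGGATGAGCGAGGATCCGCCATGATG. The template is its reverse complement.

5'-CATCATGGCGGATCCTCGCTCATCCACGTACATCCAGCATTAGGACAGTAGGAGT-3'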